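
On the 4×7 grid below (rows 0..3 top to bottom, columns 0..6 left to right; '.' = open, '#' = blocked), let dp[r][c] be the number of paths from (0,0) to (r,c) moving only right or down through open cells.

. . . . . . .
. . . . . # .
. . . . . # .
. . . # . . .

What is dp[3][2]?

r\c   0   1   2   3   4   5   6
  0   1   1   1   1   1   1   1
  1   1   2   3   4   5   0   1
  2   1   3   6  10  15   0   1
  3   1   4  10   0  15  15  16

10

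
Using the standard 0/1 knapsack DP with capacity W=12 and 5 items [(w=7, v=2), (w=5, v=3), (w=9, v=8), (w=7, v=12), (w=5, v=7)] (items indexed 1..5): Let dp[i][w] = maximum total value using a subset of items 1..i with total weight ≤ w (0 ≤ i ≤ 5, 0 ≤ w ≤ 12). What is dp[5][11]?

i\w   0   1   2   3   4   5   6   7   8   9  10  11  12
  0   0   0   0   0   0   0   0   0   0   0   0   0   0
  1   0   0   0   0   0   0   0   2   2   2   2   2   2
  2   0   0   0   0   0   3   3   3   3   3   3   3   5
  3   0   0   0   0   0   3   3   3   3   8   8   8   8
  4   0   0   0   0   0   3   3  12  12  12  12  12  15
  5   0   0   0   0   0   7   7  12  12  12  12  12  19

12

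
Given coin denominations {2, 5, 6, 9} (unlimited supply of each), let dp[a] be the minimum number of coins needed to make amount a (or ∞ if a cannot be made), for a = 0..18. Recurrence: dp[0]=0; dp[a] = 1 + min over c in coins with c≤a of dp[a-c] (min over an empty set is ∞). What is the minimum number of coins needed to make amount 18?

 a  0  1  2  3  4  5  6  7  8  9 10 11 12 13 14 15 16 17 18
dp  0  -  1  -  2  1  1  2  2  1  2  2  2  3  2  2  3  3  2
(- denotes ∞ / unreachable)

2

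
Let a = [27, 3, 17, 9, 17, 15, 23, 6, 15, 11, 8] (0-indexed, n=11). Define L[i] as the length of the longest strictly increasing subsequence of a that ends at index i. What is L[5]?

   i    0    1    2    3    4    5    6    7    8    9   10
a[i]   27    3   17    9   17   15   23    6   15   11    8
L[i]    1    1    2    2    3    3    4    2    3    3    3

3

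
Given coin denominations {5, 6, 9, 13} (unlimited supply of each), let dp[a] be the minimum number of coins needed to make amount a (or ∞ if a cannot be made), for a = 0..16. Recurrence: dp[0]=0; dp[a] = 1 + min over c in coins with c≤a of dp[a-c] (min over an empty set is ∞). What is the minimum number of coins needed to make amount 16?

 a  0  1  2  3  4  5  6  7  8  9 10 11 12 13 14 15 16
dp  0  -  -  -  -  1  1  -  -  1  2  2  2  1  2  2  3
(- denotes ∞ / unreachable)

3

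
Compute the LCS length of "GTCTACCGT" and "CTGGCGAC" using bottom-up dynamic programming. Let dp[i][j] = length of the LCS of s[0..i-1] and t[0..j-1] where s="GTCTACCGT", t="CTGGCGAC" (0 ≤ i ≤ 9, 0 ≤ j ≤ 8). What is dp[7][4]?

2

   ''  C  T  G  G  C  G  A  C
''  0  0  0  0  0  0  0  0  0
 G  0  0  0  1  1  1  1  1  1
 T  0  0  1  1  1  1  1  1  1
 C  0  1  1  1  1  2  2  2  2
 T  0  1  2  2  2  2  2  2  2
 A  0  1  2  2  2  2  2  3  3
 C  0  1  2  2  2  3  3  3  4
 C  0  1  2  2  2  3  3  3  4
 G  0  1  2  3  3  3  4  4  4
 T  0  1  2  3  3  3  4  4  4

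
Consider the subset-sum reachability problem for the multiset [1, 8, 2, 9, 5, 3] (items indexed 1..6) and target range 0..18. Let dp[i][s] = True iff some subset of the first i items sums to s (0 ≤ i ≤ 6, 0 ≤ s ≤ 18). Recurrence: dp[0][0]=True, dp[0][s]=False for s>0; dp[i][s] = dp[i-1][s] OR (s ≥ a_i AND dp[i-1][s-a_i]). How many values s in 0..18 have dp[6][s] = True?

i\s   0   1   2   3   4   5   6   7   8   9  10  11  12  13  14  15  16  17  18
  0   T   F   F   F   F   F   F   F   F   F   F   F   F   F   F   F   F   F   F
  1   T   T   F   F   F   F   F   F   F   F   F   F   F   F   F   F   F   F   F
  2   T   T   F   F   F   F   F   F   T   T   F   F   F   F   F   F   F   F   F
  3   T   T   T   T   F   F   F   F   T   T   T   T   F   F   F   F   F   F   F
  4   T   T   T   T   F   F   F   F   T   T   T   T   T   F   F   F   F   T   T
  5   T   T   T   T   F   T   T   T   T   T   T   T   T   T   T   T   T   T   T
  6   T   T   T   T   T   T   T   T   T   T   T   T   T   T   T   T   T   T   T

19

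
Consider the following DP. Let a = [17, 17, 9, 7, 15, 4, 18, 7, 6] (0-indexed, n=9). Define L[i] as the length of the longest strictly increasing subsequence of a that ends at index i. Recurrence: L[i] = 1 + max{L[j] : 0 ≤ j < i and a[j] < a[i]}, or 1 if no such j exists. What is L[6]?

   i    0    1    2    3    4    5    6    7    8
a[i]   17   17    9    7   15    4   18    7    6
L[i]    1    1    1    1    2    1    3    2    2

3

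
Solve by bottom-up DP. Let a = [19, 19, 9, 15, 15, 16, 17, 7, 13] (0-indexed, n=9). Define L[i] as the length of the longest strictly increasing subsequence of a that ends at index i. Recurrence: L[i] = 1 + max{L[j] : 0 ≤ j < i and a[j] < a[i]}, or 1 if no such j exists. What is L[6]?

   i    0    1    2    3    4    5    6    7    8
a[i]   19   19    9   15   15   16   17    7   13
L[i]    1    1    1    2    2    3    4    1    2

4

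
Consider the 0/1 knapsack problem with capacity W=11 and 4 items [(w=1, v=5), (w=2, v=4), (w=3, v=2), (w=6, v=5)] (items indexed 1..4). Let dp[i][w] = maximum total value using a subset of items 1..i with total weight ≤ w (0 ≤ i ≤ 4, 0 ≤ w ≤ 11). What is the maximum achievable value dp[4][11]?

14

i\w   0   1   2   3   4   5   6   7   8   9  10  11
  0   0   0   0   0   0   0   0   0   0   0   0   0
  1   0   5   5   5   5   5   5   5   5   5   5   5
  2   0   5   5   9   9   9   9   9   9   9   9   9
  3   0   5   5   9   9   9  11  11  11  11  11  11
  4   0   5   5   9   9   9  11  11  11  14  14  14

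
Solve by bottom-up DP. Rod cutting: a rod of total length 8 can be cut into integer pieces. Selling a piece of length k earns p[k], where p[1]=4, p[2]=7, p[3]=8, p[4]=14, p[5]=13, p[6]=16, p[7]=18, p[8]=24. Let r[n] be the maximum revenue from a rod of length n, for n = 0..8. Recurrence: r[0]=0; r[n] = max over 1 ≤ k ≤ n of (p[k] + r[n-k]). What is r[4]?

   n    0    1    2    3    4    5    6    7    8
r[n]    0    4    8   12   16   20   24   28   32

16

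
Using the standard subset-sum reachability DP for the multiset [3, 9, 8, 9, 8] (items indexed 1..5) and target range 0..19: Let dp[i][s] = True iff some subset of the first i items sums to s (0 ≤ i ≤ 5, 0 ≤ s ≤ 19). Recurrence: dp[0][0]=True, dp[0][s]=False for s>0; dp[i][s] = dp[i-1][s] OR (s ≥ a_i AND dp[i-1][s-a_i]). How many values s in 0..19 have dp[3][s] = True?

7

i\s   0   1   2   3   4   5   6   7   8   9  10  11  12  13  14  15  16  17  18  19
  0   T   F   F   F   F   F   F   F   F   F   F   F   F   F   F   F   F   F   F   F
  1   T   F   F   T   F   F   F   F   F   F   F   F   F   F   F   F   F   F   F   F
  2   T   F   F   T   F   F   F   F   F   T   F   F   T   F   F   F   F   F   F   F
  3   T   F   F   T   F   F   F   F   T   T   F   T   T   F   F   F   F   T   F   F
  4   T   F   F   T   F   F   F   F   T   T   F   T   T   F   F   F   F   T   T   F
  5   T   F   F   T   F   F   F   F   T   T   F   T   T   F   F   F   T   T   T   T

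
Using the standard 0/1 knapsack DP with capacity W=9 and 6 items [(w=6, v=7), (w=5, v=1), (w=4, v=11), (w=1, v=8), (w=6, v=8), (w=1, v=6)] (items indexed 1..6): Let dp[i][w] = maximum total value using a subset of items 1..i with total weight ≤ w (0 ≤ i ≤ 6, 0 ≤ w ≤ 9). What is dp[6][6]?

i\w   0   1   2   3   4   5   6   7   8   9
  0   0   0   0   0   0   0   0   0   0   0
  1   0   0   0   0   0   0   7   7   7   7
  2   0   0   0   0   0   1   7   7   7   7
  3   0   0   0   0  11  11  11  11  11  12
  4   0   8   8   8  11  19  19  19  19  19
  5   0   8   8   8  11  19  19  19  19  19
  6   0   8  14  14  14  19  25  25  25  25

25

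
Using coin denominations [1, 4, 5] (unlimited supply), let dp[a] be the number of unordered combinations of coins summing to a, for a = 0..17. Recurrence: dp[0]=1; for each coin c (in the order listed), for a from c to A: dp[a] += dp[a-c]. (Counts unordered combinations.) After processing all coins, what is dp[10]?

after  coin     0     1     2     3     4     5     6     7     8     9    10    11    12    13    14    15    16    17
          1     1     1     1     1     1     1     1     1     1     1     1     1     1     1     1     1     1     1
          4     1     1     1     1     2     2     2     2     3     3     3     3     4     4     4     4     5     5
          5     1     1     1     1     2     3     3     3     4     5     6     6     7     8     9    10    11    12

6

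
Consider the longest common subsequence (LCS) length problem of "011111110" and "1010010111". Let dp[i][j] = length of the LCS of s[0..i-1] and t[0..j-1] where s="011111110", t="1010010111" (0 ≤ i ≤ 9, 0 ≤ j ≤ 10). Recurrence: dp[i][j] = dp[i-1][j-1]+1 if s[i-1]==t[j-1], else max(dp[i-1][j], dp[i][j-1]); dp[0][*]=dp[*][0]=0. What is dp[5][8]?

4

   ''  1  0  1  0  0  1  0  1  1  1
''  0  0  0  0  0  0  0  0  0  0  0
 0  0  0  1  1  1  1  1  1  1  1  1
 1  0  1  1  2  2  2  2  2  2  2  2
 1  0  1  1  2  2  2  3  3  3  3  3
 1  0  1  1  2  2  2  3  3  4  4  4
 1  0  1  1  2  2  2  3  3  4  5  5
 1  0  1  1  2  2  2  3  3  4  5  6
 1  0  1  1  2  2  2  3  3  4  5  6
 1  0  1  1  2  2  2  3  3  4  5  6
 0  0  1  2  2  3  3  3  4  4  5  6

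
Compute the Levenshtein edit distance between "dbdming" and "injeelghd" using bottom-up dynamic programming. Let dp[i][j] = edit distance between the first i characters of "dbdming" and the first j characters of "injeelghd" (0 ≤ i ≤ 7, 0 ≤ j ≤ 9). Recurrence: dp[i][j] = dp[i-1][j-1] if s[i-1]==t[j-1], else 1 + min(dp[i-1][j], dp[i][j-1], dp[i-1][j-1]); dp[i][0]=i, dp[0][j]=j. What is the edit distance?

   ''  i  n  j  e  e  l  g  h  d
''  0  1  2  3  4  5  6  7  8  9
 d  1  1  2  3  4  5  6  7  8  8
 b  2  2  2  3  4  5  6  7  8  9
 d  3  3  3  3  4  5  6  7  8  8
 m  4  4  4  4  4  5  6  7  8  9
 i  5  4  5  5  5  5  6  7  8  9
 n  6  5  4  5  6  6  6  7  8  9
 g  7  6  5  5  6  7  7  6  7  8

8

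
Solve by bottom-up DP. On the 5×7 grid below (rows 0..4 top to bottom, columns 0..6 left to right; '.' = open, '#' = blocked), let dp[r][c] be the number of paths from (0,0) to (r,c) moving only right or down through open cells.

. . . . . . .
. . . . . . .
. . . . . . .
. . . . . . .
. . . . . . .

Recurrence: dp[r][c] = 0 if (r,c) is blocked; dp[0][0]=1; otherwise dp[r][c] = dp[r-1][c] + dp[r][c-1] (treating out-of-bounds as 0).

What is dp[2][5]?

21

r\c   0   1   2   3   4   5   6
  0   1   1   1   1   1   1   1
  1   1   2   3   4   5   6   7
  2   1   3   6  10  15  21  28
  3   1   4  10  20  35  56  84
  4   1   5  15  35  70 126 210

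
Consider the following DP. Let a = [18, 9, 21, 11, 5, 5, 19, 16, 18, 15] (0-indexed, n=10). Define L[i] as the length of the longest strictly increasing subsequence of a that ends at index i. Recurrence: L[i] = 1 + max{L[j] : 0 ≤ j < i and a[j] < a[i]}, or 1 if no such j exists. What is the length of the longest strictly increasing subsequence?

   i    0    1    2    3    4    5    6    7    8    9
a[i]   18    9   21   11    5    5   19   16   18   15
L[i]    1    1    2    2    1    1    3    3    4    3

4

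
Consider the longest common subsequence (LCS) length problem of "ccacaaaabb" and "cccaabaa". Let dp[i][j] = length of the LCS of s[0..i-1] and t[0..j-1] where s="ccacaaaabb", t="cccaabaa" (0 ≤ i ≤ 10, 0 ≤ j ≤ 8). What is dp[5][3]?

3

   ''  c  c  c  a  a  b  a  a
''  0  0  0  0  0  0  0  0  0
 c  0  1  1  1  1  1  1  1  1
 c  0  1  2  2  2  2  2  2  2
 a  0  1  2  2  3  3  3  3  3
 c  0  1  2  3  3  3  3  3  3
 a  0  1  2  3  4  4  4  4  4
 a  0  1  2  3  4  5  5  5  5
 a  0  1  2  3  4  5  5  6  6
 a  0  1  2  3  4  5  5  6  7
 b  0  1  2  3  4  5  6  6  7
 b  0  1  2  3  4  5  6  6  7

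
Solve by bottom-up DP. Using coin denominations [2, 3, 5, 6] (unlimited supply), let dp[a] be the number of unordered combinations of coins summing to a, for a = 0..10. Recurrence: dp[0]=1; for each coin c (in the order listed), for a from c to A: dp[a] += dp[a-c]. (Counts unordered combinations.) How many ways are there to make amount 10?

after  coin     0     1     2     3     4     5     6     7     8     9    10
          2     1     0     1     0     1     0     1     0     1     0     1
          3     1     0     1     1     1     1     2     1     2     2     2
          5     1     0     1     1     1     2     2     2     3     3     4
          6     1     0     1     1     1     2     3     2     4     4     5

5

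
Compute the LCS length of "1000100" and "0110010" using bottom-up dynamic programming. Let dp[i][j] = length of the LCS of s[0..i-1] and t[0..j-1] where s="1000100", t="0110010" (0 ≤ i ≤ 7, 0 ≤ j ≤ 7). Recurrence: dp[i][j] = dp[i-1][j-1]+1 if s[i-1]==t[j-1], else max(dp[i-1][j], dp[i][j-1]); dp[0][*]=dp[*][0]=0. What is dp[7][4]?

   ''  0  1  1  0  0  1  0
''  0  0  0  0  0  0  0  0
 1  0  0  1  1  1  1  1  1
 0  0  1  1  1  2  2  2  2
 0  0  1  1  1  2  3  3  3
 0  0  1  1  1  2  3  3  4
 1  0  1  2  2  2  3  4  4
 0  0  1  2  2  3  3  4  5
 0  0  1  2  2  3  4  4  5

3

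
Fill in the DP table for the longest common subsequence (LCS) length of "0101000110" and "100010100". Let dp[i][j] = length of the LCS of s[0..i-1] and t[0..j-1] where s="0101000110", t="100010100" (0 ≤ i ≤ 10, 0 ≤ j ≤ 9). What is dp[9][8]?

   ''  1  0  0  0  1  0  1  0  0
''  0  0  0  0  0  0  0  0  0  0
 0  0  0  1  1  1  1  1  1  1  1
 1  0  1  1  1  1  2  2  2  2  2
 0  0  1  2  2  2  2  3  3  3  3
 1  0  1  2  2  2  3  3  4  4  4
 0  0  1  2  3  3  3  4  4  5  5
 0  0  1  2  3  4  4  4  4  5  6
 0  0  1  2  3  4  4  5  5  5  6
 1  0  1  2  3  4  5  5  6  6  6
 1  0  1  2  3  4  5  5  6  6  6
 0  0  1  2  3  4  5  6  6  7  7

6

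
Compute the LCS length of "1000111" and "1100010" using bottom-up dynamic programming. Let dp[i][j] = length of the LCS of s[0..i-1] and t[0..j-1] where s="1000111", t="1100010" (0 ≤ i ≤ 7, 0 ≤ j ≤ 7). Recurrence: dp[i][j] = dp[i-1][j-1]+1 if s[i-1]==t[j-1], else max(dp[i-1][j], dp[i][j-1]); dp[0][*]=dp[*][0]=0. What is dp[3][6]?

   ''  1  1  0  0  0  1  0
''  0  0  0  0  0  0  0  0
 1  0  1  1  1  1  1  1  1
 0  0  1  1  2  2  2  2  2
 0  0  1  1  2  3  3  3  3
 0  0  1  1  2  3  4  4  4
 1  0  1  2  2  3  4  5  5
 1  0  1  2  2  3  4  5  5
 1  0  1  2  2  3  4  5  5

3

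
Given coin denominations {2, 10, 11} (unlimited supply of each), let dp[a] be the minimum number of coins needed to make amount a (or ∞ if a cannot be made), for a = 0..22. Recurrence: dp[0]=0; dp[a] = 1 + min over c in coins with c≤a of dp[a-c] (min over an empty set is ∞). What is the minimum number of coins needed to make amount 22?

2

 a  0  1  2  3  4  5  6  7  8  9 10 11 12 13 14 15 16 17 18 19 20 21 22
dp  0  -  1  -  2  -  3  -  4  -  1  1  2  2  3  3  4  4  5  5  2  2  2
(- denotes ∞ / unreachable)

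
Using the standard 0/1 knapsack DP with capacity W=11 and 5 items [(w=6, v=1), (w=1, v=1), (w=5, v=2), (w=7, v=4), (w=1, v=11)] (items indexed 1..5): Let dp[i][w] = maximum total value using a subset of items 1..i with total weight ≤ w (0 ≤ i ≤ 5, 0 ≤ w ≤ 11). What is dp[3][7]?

3

i\w   0   1   2   3   4   5   6   7   8   9  10  11
  0   0   0   0   0   0   0   0   0   0   0   0   0
  1   0   0   0   0   0   0   1   1   1   1   1   1
  2   0   1   1   1   1   1   1   2   2   2   2   2
  3   0   1   1   1   1   2   3   3   3   3   3   3
  4   0   1   1   1   1   2   3   4   5   5   5   5
  5   0  11  12  12  12  12  13  14  15  16  16  16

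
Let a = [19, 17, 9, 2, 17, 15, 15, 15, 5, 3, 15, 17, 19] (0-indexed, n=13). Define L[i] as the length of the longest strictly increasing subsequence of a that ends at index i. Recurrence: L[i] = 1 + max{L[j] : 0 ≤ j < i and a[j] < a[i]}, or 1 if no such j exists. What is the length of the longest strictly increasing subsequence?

   i    0    1    2    3    4    5    6    7    8    9   10   11   12
a[i]   19   17    9    2   17   15   15   15    5    3   15   17   19
L[i]    1    1    1    1    2    2    2    2    2    2    3    4    5

5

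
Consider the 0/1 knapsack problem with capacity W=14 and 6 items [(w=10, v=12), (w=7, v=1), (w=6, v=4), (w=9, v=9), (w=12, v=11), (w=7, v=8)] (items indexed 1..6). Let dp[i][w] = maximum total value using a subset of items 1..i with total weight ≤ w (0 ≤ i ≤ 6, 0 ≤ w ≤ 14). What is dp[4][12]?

12

i\w   0   1   2   3   4   5   6   7   8   9  10  11  12  13  14
  0   0   0   0   0   0   0   0   0   0   0   0   0   0   0   0
  1   0   0   0   0   0   0   0   0   0   0  12  12  12  12  12
  2   0   0   0   0   0   0   0   1   1   1  12  12  12  12  12
  3   0   0   0   0   0   0   4   4   4   4  12  12  12  12  12
  4   0   0   0   0   0   0   4   4   4   9  12  12  12  12  12
  5   0   0   0   0   0   0   4   4   4   9  12  12  12  12  12
  6   0   0   0   0   0   0   4   8   8   9  12  12  12  12  12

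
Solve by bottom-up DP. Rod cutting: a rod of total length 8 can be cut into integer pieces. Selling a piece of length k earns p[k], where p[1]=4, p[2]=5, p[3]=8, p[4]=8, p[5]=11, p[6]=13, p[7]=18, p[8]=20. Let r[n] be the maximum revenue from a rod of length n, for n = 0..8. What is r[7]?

   n    0    1    2    3    4    5    6    7    8
r[n]    0    4    8   12   16   20   24   28   32

28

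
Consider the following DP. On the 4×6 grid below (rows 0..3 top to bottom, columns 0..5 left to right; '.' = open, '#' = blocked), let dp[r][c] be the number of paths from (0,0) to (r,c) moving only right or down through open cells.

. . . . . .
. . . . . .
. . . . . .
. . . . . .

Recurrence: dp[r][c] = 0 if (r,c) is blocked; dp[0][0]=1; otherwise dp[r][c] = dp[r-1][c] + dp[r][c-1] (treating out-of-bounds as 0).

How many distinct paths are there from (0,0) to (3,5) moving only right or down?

56

r\c   0   1   2   3   4   5
  0   1   1   1   1   1   1
  1   1   2   3   4   5   6
  2   1   3   6  10  15  21
  3   1   4  10  20  35  56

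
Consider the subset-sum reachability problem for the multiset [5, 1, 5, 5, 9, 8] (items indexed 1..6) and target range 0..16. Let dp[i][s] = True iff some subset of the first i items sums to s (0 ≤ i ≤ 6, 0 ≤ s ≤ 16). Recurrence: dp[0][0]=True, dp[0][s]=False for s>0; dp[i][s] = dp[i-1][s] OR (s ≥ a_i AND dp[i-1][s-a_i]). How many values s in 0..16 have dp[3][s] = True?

6

i\s   0   1   2   3   4   5   6   7   8   9  10  11  12  13  14  15  16
  0   T   F   F   F   F   F   F   F   F   F   F   F   F   F   F   F   F
  1   T   F   F   F   F   T   F   F   F   F   F   F   F   F   F   F   F
  2   T   T   F   F   F   T   T   F   F   F   F   F   F   F   F   F   F
  3   T   T   F   F   F   T   T   F   F   F   T   T   F   F   F   F   F
  4   T   T   F   F   F   T   T   F   F   F   T   T   F   F   F   T   T
  5   T   T   F   F   F   T   T   F   F   T   T   T   F   F   T   T   T
  6   T   T   F   F   F   T   T   F   T   T   T   T   F   T   T   T   T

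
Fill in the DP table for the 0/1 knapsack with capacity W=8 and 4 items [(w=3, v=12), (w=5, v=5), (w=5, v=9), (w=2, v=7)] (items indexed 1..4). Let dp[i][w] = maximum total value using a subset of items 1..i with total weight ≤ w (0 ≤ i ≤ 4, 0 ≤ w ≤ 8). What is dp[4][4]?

12

i\w   0   1   2   3   4   5   6   7   8
  0   0   0   0   0   0   0   0   0   0
  1   0   0   0  12  12  12  12  12  12
  2   0   0   0  12  12  12  12  12  17
  3   0   0   0  12  12  12  12  12  21
  4   0   0   7  12  12  19  19  19  21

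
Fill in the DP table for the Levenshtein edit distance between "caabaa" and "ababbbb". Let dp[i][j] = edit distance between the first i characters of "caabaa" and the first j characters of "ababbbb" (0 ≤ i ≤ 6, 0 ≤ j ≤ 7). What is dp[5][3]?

2

   ''  a  b  a  b  b  b  b
''  0  1  2  3  4  5  6  7
 c  1  1  2  3  4  5  6  7
 a  2  1  2  2  3  4  5  6
 a  3  2  2  2  3  4  5  6
 b  4  3  2  3  2  3  4  5
 a  5  4  3  2  3  3  4  5
 a  6  5  4  3  3  4  4  5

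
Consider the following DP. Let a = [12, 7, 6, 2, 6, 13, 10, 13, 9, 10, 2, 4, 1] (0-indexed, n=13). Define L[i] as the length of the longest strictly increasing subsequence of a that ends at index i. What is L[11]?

   i    0    1    2    3    4    5    6    7    8    9   10   11   12
a[i]   12    7    6    2    6   13   10   13    9   10    2    4    1
L[i]    1    1    1    1    2    3    3    4    3    4    1    2    1

2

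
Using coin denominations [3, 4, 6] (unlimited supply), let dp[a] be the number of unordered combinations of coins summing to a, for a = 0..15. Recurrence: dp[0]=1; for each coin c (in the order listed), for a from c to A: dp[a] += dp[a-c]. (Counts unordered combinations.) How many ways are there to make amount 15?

after  coin     0     1     2     3     4     5     6     7     8     9    10    11    12    13    14    15
          3     1     0     0     1     0     0     1     0     0     1     0     0     1     0     0     1
          4     1     0     0     1     1     0     1     1     1     1     1     1     2     1     1     2
          6     1     0     0     1     1     0     2     1     1     2     2     1     4     2     2     4

4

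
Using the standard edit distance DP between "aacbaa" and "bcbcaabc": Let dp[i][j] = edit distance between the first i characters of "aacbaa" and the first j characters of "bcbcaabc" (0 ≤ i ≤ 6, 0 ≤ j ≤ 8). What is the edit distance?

   ''  b  c  b  c  a  a  b  c
''  0  1  2  3  4  5  6  7  8
 a  1  1  2  3  4  4  5  6  7
 a  2  2  2  3  4  4  4  5  6
 c  3  3  2  3  3  4  5  5  5
 b  4  3  3  2  3  4  5  5  6
 a  5  4  4  3  3  3  4  5  6
 a  6  5  5  4  4  3  3  4  5

5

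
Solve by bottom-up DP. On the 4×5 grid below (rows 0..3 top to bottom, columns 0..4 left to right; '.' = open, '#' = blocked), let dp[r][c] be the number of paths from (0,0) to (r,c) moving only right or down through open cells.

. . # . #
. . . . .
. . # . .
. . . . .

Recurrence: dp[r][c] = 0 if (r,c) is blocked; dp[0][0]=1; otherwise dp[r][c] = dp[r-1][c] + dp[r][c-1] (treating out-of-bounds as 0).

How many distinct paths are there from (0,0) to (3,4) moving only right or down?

10

r\c   0   1   2   3   4
  0   1   1   0   0   0
  1   1   2   2   2   2
  2   1   3   0   2   4
  3   1   4   4   6  10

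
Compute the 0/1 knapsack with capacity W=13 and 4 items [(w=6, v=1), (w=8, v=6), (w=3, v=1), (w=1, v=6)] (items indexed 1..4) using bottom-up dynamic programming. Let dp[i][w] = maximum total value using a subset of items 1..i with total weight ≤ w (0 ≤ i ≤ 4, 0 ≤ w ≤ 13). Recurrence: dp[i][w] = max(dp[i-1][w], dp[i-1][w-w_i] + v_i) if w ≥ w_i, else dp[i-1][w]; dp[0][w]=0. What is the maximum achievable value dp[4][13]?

i\w   0   1   2   3   4   5   6   7   8   9  10  11  12  13
  0   0   0   0   0   0   0   0   0   0   0   0   0   0   0
  1   0   0   0   0   0   0   1   1   1   1   1   1   1   1
  2   0   0   0   0   0   0   1   1   6   6   6   6   6   6
  3   0   0   0   1   1   1   1   1   6   6   6   7   7   7
  4   0   6   6   6   7   7   7   7   7  12  12  12  13  13

13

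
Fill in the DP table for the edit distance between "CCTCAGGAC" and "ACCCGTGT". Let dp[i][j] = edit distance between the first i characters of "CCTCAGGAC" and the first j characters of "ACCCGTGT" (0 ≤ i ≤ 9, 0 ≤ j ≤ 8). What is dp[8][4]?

   ''  A  C  C  C  G  T  G  T
''  0  1  2  3  4  5  6  7  8
 C  1  1  1  2  3  4  5  6  7
 C  2  2  1  1  2  3  4  5  6
 T  3  3  2  2  2  3  3  4  5
 C  4  4  3  2  2  3  4  4  5
 A  5  4  4  3  3  3  4  5  5
 G  6  5  5  4  4  3  4  4  5
 G  7  6  6  5  5  4  4  4  5
 A  8  7  7  6  6  5  5  5  5
 C  9  8  7  7  6  6  6  6  6

6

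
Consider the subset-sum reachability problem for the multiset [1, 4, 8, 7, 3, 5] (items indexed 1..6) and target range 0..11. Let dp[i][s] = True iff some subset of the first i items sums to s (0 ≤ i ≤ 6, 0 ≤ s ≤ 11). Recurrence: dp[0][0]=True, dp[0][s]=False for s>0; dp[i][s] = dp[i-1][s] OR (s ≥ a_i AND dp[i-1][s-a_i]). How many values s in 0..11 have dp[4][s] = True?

8

i\s   0   1   2   3   4   5   6   7   8   9  10  11
  0   T   F   F   F   F   F   F   F   F   F   F   F
  1   T   T   F   F   F   F   F   F   F   F   F   F
  2   T   T   F   F   T   T   F   F   F   F   F   F
  3   T   T   F   F   T   T   F   F   T   T   F   F
  4   T   T   F   F   T   T   F   T   T   T   F   T
  5   T   T   F   T   T   T   F   T   T   T   T   T
  6   T   T   F   T   T   T   T   T   T   T   T   T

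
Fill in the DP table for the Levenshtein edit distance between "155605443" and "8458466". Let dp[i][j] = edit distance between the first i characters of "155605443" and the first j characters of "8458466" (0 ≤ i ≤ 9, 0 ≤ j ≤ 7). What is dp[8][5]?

   ''  8  4  5  8  4  6  6
''  0  1  2  3  4  5  6  7
 1  1  1  2  3  4  5  6  7
 5  2  2  2  2  3  4  5  6
 5  3  3  3  2  3  4  5  6
 6  4  4  4  3  3  4  4  5
 0  5  5  5  4  4  4  5  5
 5  6  6  6  5  5  5  5  6
 4  7  7  6  6  6  5  6  6
 4  8  8  7  7  7  6  6  7
 3  9  9  8  8  8  7  7  7

6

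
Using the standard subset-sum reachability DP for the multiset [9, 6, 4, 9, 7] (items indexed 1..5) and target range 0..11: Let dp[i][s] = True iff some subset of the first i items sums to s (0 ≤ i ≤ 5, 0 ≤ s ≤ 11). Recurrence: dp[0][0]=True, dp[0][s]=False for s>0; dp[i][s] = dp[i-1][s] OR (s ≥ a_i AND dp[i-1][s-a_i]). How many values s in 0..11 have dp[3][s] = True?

5

i\s   0   1   2   3   4   5   6   7   8   9  10  11
  0   T   F   F   F   F   F   F   F   F   F   F   F
  1   T   F   F   F   F   F   F   F   F   T   F   F
  2   T   F   F   F   F   F   T   F   F   T   F   F
  3   T   F   F   F   T   F   T   F   F   T   T   F
  4   T   F   F   F   T   F   T   F   F   T   T   F
  5   T   F   F   F   T   F   T   T   F   T   T   T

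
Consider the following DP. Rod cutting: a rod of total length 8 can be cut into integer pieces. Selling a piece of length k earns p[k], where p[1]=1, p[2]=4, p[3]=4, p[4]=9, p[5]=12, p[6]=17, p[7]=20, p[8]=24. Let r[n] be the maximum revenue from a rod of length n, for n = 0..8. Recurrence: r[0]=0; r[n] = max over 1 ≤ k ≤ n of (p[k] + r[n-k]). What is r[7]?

20

   n    0    1    2    3    4    5    6    7    8
r[n]    0    1    4    5    9   12   17   20   24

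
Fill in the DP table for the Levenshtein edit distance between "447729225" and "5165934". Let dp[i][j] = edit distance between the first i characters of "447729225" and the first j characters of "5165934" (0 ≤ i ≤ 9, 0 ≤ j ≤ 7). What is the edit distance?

   ''  5  1  6  5  9  3  4
''  0  1  2  3  4  5  6  7
 4  1  1  2  3  4  5  6  6
 4  2  2  2  3  4  5  6  6
 7  3  3  3  3  4  5  6  7
 7  4  4  4  4  4  5  6  7
 2  5  5  5  5  5  5  6  7
 9  6  6  6  6  6  5  6  7
 2  7  7  7  7  7  6  6  7
 2  8  8  8  8  8  7  7  7
 5  9  8  9  9  8  8  8  8

8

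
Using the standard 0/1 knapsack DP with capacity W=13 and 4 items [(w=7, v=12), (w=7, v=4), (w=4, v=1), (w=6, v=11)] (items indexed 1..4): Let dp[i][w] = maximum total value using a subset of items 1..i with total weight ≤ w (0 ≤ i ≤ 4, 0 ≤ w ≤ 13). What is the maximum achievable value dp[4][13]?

23

i\w   0   1   2   3   4   5   6   7   8   9  10  11  12  13
  0   0   0   0   0   0   0   0   0   0   0   0   0   0   0
  1   0   0   0   0   0   0   0  12  12  12  12  12  12  12
  2   0   0   0   0   0   0   0  12  12  12  12  12  12  12
  3   0   0   0   0   1   1   1  12  12  12  12  13  13  13
  4   0   0   0   0   1   1  11  12  12  12  12  13  13  23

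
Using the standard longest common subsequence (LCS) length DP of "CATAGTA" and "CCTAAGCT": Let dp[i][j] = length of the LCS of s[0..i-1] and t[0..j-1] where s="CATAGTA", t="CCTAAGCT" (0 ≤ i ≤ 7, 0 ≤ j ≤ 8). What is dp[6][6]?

   ''  C  C  T  A  A  G  C  T
''  0  0  0  0  0  0  0  0  0
 C  0  1  1  1  1  1  1  1  1
 A  0  1  1  1  2  2  2  2  2
 T  0  1  1  2  2  2  2  2  3
 A  0  1  1  2  3  3  3  3  3
 G  0  1  1  2  3  3  4  4  4
 T  0  1  1  2  3  3  4  4  5
 A  0  1  1  2  3  4  4  4  5

4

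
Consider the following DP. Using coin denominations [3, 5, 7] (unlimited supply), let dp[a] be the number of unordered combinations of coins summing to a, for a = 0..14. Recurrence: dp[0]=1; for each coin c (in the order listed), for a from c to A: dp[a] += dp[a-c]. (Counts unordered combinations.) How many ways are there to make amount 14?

after  coin     0     1     2     3     4     5     6     7     8     9    10    11    12    13    14
          3     1     0     0     1     0     0     1     0     0     1     0     0     1     0     0
          5     1     0     0     1     0     1     1     0     1     1     1     1     1     1     1
          7     1     0     0     1     0     1     1     1     1     1     2     1     2     2     2

2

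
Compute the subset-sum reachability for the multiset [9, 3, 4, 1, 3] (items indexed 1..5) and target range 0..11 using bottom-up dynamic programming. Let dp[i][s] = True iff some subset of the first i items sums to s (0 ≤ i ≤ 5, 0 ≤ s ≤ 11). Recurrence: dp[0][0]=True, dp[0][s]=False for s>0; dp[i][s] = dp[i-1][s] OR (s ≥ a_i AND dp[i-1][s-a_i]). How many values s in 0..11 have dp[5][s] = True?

i\s   0   1   2   3   4   5   6   7   8   9  10  11
  0   T   F   F   F   F   F   F   F   F   F   F   F
  1   T   F   F   F   F   F   F   F   F   T   F   F
  2   T   F   F   T   F   F   F   F   F   T   F   F
  3   T   F   F   T   T   F   F   T   F   T   F   F
  4   T   T   F   T   T   T   F   T   T   T   T   F
  5   T   T   F   T   T   T   T   T   T   T   T   T

11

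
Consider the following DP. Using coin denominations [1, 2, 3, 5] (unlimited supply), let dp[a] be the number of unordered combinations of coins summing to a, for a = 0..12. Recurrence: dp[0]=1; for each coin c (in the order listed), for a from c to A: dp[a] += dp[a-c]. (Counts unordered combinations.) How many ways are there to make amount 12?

after  coin     0     1     2     3     4     5     6     7     8     9    10    11    12
          1     1     1     1     1     1     1     1     1     1     1     1     1     1
          2     1     1     2     2     3     3     4     4     5     5     6     6     7
          3     1     1     2     3     4     5     7     8    10    12    14    16    19
          5     1     1     2     3     4     6     8    10    13    16    20    24    29

29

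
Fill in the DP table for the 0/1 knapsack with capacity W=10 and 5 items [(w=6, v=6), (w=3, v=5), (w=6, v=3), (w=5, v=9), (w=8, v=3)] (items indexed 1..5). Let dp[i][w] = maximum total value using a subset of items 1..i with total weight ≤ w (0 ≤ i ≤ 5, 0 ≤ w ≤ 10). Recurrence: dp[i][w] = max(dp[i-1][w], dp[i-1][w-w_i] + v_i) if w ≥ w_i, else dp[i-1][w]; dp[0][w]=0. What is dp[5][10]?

14

i\w   0   1   2   3   4   5   6   7   8   9  10
  0   0   0   0   0   0   0   0   0   0   0   0
  1   0   0   0   0   0   0   6   6   6   6   6
  2   0   0   0   5   5   5   6   6   6  11  11
  3   0   0   0   5   5   5   6   6   6  11  11
  4   0   0   0   5   5   9   9   9  14  14  14
  5   0   0   0   5   5   9   9   9  14  14  14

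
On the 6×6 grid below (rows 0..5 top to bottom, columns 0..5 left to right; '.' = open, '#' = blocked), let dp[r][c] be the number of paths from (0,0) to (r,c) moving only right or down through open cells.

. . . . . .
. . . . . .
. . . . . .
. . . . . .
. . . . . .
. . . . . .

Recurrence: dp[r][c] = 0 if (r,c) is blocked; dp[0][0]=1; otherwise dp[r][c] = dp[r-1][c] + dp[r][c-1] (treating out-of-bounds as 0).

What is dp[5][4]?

126

r\c   0   1   2   3   4   5
  0   1   1   1   1   1   1
  1   1   2   3   4   5   6
  2   1   3   6  10  15  21
  3   1   4  10  20  35  56
  4   1   5  15  35  70 126
  5   1   6  21  56 126 252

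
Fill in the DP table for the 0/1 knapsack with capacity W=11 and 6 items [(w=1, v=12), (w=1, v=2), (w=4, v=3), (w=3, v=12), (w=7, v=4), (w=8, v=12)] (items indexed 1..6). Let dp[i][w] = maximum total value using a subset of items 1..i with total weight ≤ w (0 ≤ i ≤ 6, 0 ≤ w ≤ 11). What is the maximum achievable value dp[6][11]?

29

i\w   0   1   2   3   4   5   6   7   8   9  10  11
  0   0   0   0   0   0   0   0   0   0   0   0   0
  1   0  12  12  12  12  12  12  12  12  12  12  12
  2   0  12  14  14  14  14  14  14  14  14  14  14
  3   0  12  14  14  14  15  17  17  17  17  17  17
  4   0  12  14  14  24  26  26  26  27  29  29  29
  5   0  12  14  14  24  26  26  26  27  29  29  29
  6   0  12  14  14  24  26  26  26  27  29  29  29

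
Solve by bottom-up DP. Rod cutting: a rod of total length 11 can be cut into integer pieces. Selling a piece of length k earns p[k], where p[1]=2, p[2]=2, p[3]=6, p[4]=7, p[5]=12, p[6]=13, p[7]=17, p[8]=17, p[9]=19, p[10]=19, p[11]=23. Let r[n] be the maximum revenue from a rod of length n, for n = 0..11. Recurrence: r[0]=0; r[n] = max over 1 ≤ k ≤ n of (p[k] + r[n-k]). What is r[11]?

   n    0    1    2    3    4    5    6    7    8    9   10   11
r[n]    0    2    4    6    8   12   14   17   19   21   24   26

26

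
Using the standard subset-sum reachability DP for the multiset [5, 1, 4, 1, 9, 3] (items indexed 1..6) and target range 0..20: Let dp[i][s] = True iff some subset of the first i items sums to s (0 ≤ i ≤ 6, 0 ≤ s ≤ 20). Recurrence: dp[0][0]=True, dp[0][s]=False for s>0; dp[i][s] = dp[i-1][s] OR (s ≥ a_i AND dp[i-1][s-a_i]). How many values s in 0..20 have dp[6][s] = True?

21

i\s   0   1   2   3   4   5   6   7   8   9  10  11  12  13  14  15  16  17  18  19  20
  0   T   F   F   F   F   F   F   F   F   F   F   F   F   F   F   F   F   F   F   F   F
  1   T   F   F   F   F   T   F   F   F   F   F   F   F   F   F   F   F   F   F   F   F
  2   T   T   F   F   F   T   T   F   F   F   F   F   F   F   F   F   F   F   F   F   F
  3   T   T   F   F   T   T   T   F   F   T   T   F   F   F   F   F   F   F   F   F   F
  4   T   T   T   F   T   T   T   T   F   T   T   T   F   F   F   F   F   F   F   F   F
  5   T   T   T   F   T   T   T   T   F   T   T   T   F   T   T   T   T   F   T   T   T
  6   T   T   T   T   T   T   T   T   T   T   T   T   T   T   T   T   T   T   T   T   T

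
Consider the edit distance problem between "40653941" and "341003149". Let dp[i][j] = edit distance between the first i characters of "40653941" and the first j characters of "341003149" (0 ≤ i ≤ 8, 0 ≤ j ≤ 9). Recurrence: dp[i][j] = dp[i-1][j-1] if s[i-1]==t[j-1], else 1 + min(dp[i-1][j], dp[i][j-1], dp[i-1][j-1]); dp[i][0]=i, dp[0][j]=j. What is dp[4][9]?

   ''  3  4  1  0  0  3  1  4  9
''  0  1  2  3  4  5  6  7  8  9
 4  1  1  1  2  3  4  5  6  7  8
 0  2  2  2  2  2  3  4  5  6  7
 6  3  3  3  3  3  3  4  5  6  7
 5  4  4  4  4  4  4  4  5  6  7
 3  5  4  5  5  5  5  4  5  6  7
 9  6  5  5  6  6  6  5  5  6  6
 4  7  6  5  6  7  7  6  6  5  6
 1  8  7  6  5  6  7  7  6  6  6

7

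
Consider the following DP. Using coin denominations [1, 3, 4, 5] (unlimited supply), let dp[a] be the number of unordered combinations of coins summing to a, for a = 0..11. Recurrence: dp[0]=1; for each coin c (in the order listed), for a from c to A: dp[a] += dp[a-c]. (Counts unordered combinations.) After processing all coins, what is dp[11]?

after  coin     0     1     2     3     4     5     6     7     8     9    10    11
          1     1     1     1     1     1     1     1     1     1     1     1     1
          3     1     1     1     2     2     2     3     3     3     4     4     4
          4     1     1     1     2     3     3     4     5     6     7     8     9
          5     1     1     1     2     3     4     5     6     8    10    12    14

14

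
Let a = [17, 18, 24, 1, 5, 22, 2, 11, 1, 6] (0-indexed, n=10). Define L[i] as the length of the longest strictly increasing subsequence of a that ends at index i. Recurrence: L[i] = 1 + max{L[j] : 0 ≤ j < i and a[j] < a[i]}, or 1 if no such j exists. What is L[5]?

   i    0    1    2    3    4    5    6    7    8    9
a[i]   17   18   24    1    5   22    2   11    1    6
L[i]    1    2    3    1    2    3    2    3    1    3

3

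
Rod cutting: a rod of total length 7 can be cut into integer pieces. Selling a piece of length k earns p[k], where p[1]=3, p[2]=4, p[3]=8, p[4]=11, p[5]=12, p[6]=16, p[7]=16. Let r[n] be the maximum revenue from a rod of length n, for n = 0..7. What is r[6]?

18

   n    0    1    2    3    4    5    6    7
r[n]    0    3    6    9   12   15   18   21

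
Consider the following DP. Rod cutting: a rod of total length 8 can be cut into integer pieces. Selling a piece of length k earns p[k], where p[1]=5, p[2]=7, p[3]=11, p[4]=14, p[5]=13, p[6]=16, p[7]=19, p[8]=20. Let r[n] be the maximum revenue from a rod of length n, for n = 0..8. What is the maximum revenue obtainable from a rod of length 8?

   n    0    1    2    3    4    5    6    7    8
r[n]    0    5   10   15   20   25   30   35   40

40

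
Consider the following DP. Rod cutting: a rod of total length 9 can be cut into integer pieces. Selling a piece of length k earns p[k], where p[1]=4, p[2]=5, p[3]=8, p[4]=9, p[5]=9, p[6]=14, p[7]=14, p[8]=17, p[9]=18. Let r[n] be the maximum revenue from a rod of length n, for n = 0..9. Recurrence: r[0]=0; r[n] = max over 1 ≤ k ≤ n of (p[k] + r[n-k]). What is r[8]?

   n    0    1    2    3    4    5    6    7    8    9
r[n]    0    4    8   12   16   20   24   28   32   36

32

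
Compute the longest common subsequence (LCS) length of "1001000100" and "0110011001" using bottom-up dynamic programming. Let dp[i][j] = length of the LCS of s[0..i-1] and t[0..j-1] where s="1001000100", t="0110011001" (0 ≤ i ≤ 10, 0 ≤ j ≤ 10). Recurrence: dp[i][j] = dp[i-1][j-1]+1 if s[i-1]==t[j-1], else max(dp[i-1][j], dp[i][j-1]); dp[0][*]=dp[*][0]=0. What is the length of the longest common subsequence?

   ''  0  1  1  0  0  1  1  0  0  1
''  0  0  0  0  0  0  0  0  0  0  0
 1  0  0  1  1  1  1  1  1  1  1  1
 0  0  1  1  1  2  2  2  2  2  2  2
 0  0  1  1  1  2  3  3  3  3  3  3
 1  0  1  2  2  2  3  4  4  4  4  4
 0  0  1  2  2  3  3  4  4  5  5  5
 0  0  1  2  2  3  4  4  4  5  6  6
 0  0  1  2  2  3  4  4  4  5  6  6
 1  0  1  2  3  3  4  5  5  5  6  7
 0  0  1  2  3  4  4  5  5  6  6  7
 0  0  1  2  3  4  5  5  5  6  7  7

7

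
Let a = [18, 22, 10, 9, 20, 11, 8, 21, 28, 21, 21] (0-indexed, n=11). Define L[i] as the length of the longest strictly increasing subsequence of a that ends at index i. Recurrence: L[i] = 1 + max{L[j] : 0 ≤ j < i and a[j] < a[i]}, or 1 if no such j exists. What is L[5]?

2

   i    0    1    2    3    4    5    6    7    8    9   10
a[i]   18   22   10    9   20   11    8   21   28   21   21
L[i]    1    2    1    1    2    2    1    3    4    3    3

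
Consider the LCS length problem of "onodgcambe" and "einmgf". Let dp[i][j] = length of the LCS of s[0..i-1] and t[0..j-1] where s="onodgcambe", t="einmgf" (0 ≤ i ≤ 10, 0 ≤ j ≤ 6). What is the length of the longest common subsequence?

2

   ''  e  i  n  m  g  f
''  0  0  0  0  0  0  0
 o  0  0  0  0  0  0  0
 n  0  0  0  1  1  1  1
 o  0  0  0  1  1  1  1
 d  0  0  0  1  1  1  1
 g  0  0  0  1  1  2  2
 c  0  0  0  1  1  2  2
 a  0  0  0  1  1  2  2
 m  0  0  0  1  2  2  2
 b  0  0  0  1  2  2  2
 e  0  1  1  1  2  2  2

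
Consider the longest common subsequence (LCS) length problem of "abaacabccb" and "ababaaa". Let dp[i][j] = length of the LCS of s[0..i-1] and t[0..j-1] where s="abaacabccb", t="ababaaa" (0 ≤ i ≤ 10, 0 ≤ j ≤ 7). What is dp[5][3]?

3

   ''  a  b  a  b  a  a  a
''  0  0  0  0  0  0  0  0
 a  0  1  1  1  1  1  1  1
 b  0  1  2  2  2  2  2  2
 a  0  1  2  3  3  3  3  3
 a  0  1  2  3  3  4  4  4
 c  0  1  2  3  3  4  4  4
 a  0  1  2  3  3  4  5  5
 b  0  1  2  3  4  4  5  5
 c  0  1  2  3  4  4  5  5
 c  0  1  2  3  4  4  5  5
 b  0  1  2  3  4  4  5  5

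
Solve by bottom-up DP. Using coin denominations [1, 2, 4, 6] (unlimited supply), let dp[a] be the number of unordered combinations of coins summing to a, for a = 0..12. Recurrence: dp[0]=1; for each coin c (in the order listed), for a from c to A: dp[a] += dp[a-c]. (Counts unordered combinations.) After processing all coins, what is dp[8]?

11

after  coin     0     1     2     3     4     5     6     7     8     9    10    11    12
          1     1     1     1     1     1     1     1     1     1     1     1     1     1
          2     1     1     2     2     3     3     4     4     5     5     6     6     7
          4     1     1     2     2     4     4     6     6     9     9    12    12    16
          6     1     1     2     2     4     4     7     7    11    11    16    16    23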